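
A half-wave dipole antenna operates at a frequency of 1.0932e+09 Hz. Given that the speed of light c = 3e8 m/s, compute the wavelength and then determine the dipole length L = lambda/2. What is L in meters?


lambda = c / f = 3.0000e+08 / 1.0932e+09 = 0.2744237 m
L = lambda / 2 = 0.2744237 / 2 = 0.1372 m

0.1372 m


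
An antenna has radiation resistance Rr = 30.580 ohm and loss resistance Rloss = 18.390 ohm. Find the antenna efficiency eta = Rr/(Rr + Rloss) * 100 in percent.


eta = 30.580 / (30.580 + 18.390) * 100 = 62.45%

62.45%


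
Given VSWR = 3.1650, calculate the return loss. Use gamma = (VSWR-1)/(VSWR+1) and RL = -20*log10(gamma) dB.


gamma = (3.1650 - 1) / (3.1650 + 1) = 0.5198079
RL = -20 * log10(0.5198079) = 5.683 dB

5.683 dB


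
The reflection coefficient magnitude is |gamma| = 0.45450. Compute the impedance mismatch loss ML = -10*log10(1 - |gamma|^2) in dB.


ML = -10 * log10(1 - 0.45450^2) = -10 * log10(0.79342975) = 1.005 dB

1.005 dB


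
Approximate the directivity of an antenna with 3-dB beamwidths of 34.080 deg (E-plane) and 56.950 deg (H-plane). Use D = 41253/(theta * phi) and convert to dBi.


D_linear = 41253 / (34.080 * 56.950) = 21.25505
D_dBi = 10 * log10(21.25505) = 13.27 dBi

13.27 dBi


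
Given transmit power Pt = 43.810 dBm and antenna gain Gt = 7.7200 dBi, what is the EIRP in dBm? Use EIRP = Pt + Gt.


EIRP = Pt + Gt = 43.810 + 7.7200 = 51.53 dBm

51.53 dBm


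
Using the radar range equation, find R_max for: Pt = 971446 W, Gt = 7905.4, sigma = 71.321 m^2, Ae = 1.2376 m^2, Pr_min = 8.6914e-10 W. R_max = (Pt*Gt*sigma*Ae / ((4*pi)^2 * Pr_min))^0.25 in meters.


R^4 = 971446*7905.4*71.321*1.2376 / ((4*pi)^2 * 8.6914e-10) = 4.938906e+18
R_max = 4.938906e+18^0.25 = 47142 m

47142 m


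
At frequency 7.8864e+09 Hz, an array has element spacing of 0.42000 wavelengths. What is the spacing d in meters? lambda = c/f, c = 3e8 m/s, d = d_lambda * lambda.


lambda = c / f = 3.0000e+08 / 7.8864e+09 = 0.03804017 m
d = 0.42000 * 0.03804017 = 0.01598 m

0.01598 m


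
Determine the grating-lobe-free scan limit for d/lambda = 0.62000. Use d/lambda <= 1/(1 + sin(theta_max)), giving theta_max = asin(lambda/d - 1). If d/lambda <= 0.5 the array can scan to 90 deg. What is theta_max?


lambda/d - 1 = 1/0.62000 - 1 = 0.6129032
theta_max = asin(0.6129032) = 37.80 deg

37.80 deg


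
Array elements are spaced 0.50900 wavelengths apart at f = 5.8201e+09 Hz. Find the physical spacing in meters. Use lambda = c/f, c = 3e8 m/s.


lambda = c / f = 3.0000e+08 / 5.8201e+09 = 0.05154551 m
d = 0.50900 * 0.05154551 = 0.02624 m

0.02624 m


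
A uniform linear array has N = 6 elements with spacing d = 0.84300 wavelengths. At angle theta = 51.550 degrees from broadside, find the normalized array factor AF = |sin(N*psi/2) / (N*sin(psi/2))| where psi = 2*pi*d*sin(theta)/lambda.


psi = 2*pi*0.84300*sin(51.550 deg) = 4.148136 rad
AF = |sin(6*4.148136/2) / (6*sin(4.148136/2))| = 0.02315

0.02315


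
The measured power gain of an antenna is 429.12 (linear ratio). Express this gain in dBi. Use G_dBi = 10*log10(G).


G_dBi = 10 * log10(429.12) = 26.33 dBi

26.33 dBi


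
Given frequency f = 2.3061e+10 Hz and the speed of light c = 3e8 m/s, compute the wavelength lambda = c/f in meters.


lambda = c / f = 3.0000e+08 / 2.3061e+10 = 0.01301 m

0.01301 m


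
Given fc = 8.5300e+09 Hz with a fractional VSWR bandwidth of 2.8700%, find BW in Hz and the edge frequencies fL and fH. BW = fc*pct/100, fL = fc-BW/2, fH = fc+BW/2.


BW = 8.5300e+09 * 2.8700/100 = 2.448110e+08 Hz
fL = 8.5300e+09 - 2.448110e+08/2 = 8.408e+09 Hz
fH = 8.5300e+09 + 2.448110e+08/2 = 8.652e+09 Hz

BW=2.448e+08 Hz, fL=8.408e+09 Hz, fH=8.652e+09 Hz


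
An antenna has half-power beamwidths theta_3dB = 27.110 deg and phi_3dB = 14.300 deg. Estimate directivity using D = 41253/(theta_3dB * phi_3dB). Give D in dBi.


D_linear = 41253 / (27.110 * 14.300) = 106.4118
D_dBi = 10 * log10(106.4118) = 20.27 dBi

20.27 dBi


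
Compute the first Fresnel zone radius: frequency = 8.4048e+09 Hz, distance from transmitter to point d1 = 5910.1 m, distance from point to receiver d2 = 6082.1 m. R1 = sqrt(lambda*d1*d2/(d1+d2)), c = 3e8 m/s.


lambda = c / f = 3.0000e+08 / 8.4048e+09 = 0.03569389 m
R1 = sqrt(0.03569389 * 5910.1 * 6082.1 / (5910.1 + 6082.1)) = 10.34 m

10.34 m


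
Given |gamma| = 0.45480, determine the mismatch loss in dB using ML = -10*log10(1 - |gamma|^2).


ML = -10 * log10(1 - 0.45480^2) = -10 * log10(0.79315696) = 1.006 dB

1.006 dB


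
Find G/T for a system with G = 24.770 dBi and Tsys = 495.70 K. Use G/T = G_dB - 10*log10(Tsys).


G/T = 24.770 - 10*log10(495.70) = 24.770 - 26.95219 = -2.182 dB/K

-2.182 dB/K


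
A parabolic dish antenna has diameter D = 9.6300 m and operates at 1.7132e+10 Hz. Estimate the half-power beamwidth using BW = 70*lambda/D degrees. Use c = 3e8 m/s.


lambda = c / f = 3.0000e+08 / 1.7132e+10 = 0.01751109 m
BW = 70 * 0.01751109 / 9.6300 = 0.1273 deg

0.1273 deg


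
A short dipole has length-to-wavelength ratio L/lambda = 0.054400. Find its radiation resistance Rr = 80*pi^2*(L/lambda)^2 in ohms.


Rr = 80 * pi^2 * (0.054400)^2 = 80 * 9.869604 * 2.959360e-03 = 2.337 ohm

2.337 ohm


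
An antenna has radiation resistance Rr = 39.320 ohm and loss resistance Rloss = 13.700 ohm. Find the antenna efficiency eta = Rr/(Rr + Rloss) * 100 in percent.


eta = 39.320 / (39.320 + 13.700) * 100 = 74.16%

74.16%


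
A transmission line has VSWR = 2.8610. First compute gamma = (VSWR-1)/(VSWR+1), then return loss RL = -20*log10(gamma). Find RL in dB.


gamma = (2.8610 - 1) / (2.8610 + 1) = 0.4819995
RL = -20 * log10(0.4819995) = 6.339 dB

6.339 dB


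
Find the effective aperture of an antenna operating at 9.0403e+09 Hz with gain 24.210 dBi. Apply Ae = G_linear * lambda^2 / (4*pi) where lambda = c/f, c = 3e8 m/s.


lambda = c / f = 3.0000e+08 / 9.0403e+09 = 0.03318474 m
G_linear = 10^(24.210/10) = 263.6331
Ae = G_linear * lambda^2 / (4*pi) = 263.6331 * 0.03318474^2 / (4*pi) = 0.02310 m^2

0.02310 m^2


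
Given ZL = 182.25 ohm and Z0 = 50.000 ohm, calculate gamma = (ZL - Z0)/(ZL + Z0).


gamma = (182.25 - 50.000) / (182.25 + 50.000) = 0.5694

0.5694


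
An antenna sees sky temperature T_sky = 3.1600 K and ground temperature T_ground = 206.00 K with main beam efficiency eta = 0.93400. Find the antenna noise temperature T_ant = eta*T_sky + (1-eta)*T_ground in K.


T_ant = 0.93400 * 3.1600 + (1 - 0.93400) * 206.00 = 16.55 K

16.55 K


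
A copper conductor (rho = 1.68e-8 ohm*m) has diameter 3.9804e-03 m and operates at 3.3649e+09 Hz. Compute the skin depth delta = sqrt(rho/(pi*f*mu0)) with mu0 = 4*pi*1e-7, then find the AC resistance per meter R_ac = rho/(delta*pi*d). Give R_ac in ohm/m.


delta = sqrt(1.68e-8 / (pi * 3.3649e+09 * 4*pi*1e-7)) = 1.124576e-06 m
R_ac = 1.68e-8 / (1.124576e-06 * pi * 3.9804e-03) = 1.195 ohm/m

1.195 ohm/m


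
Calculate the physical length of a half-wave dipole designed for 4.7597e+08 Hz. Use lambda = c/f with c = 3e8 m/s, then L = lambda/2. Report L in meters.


lambda = c / f = 3.0000e+08 / 4.7597e+08 = 0.6302918 m
L = lambda / 2 = 0.6302918 / 2 = 0.3151 m

0.3151 m


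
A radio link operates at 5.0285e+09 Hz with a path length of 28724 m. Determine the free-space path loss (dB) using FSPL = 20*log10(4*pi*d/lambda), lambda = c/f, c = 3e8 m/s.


lambda = c / f = 3.0000e+08 / 5.0285e+09 = 0.05965994 m
FSPL = 20 * log10(4*pi*28724/0.05965994) = 135.6 dB

135.6 dB


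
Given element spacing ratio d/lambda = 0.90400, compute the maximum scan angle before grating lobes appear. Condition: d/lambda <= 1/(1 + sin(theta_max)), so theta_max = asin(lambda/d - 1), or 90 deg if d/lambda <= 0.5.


lambda/d - 1 = 1/0.90400 - 1 = 0.1061947
theta_max = asin(0.1061947) = 6.096 deg

6.096 deg


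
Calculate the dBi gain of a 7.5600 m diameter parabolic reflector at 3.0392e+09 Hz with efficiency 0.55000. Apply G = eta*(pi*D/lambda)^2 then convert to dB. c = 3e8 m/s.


lambda = c / f = 3.0000e+08 / 3.0392e+09 = 0.09871019 m
G_linear = 0.55000 * (pi * 7.5600 / 0.09871019)^2 = 31840.66
G_dBi = 10 * log10(31840.66) = 45.03 dBi

45.03 dBi


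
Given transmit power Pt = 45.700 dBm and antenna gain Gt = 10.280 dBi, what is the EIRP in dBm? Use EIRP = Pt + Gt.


EIRP = Pt + Gt = 45.700 + 10.280 = 55.98 dBm

55.98 dBm


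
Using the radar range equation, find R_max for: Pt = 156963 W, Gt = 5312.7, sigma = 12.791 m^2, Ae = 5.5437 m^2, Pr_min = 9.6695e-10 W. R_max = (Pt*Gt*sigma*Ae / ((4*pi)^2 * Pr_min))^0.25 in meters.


R^4 = 156963*5312.7*12.791*5.5437 / ((4*pi)^2 * 9.6695e-10) = 3.872515e+17
R_max = 3.872515e+17^0.25 = 24946 m

24946 m


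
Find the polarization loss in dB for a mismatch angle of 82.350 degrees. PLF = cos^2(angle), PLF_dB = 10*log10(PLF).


PLF_linear = cos^2(82.350 deg) = 0.01772129
PLF_dB = 10 * log10(0.01772129) = -17.52 dB

-17.52 dB


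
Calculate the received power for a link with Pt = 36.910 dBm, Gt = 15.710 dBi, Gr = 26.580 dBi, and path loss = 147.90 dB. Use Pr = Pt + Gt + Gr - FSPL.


Pr = 36.910 + 15.710 + 26.580 - 147.90 = -68.70 dBm

-68.70 dBm


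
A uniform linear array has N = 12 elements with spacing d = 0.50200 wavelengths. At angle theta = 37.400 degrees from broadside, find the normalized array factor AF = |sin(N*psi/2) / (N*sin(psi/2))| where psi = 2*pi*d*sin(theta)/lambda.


psi = 2*pi*0.50200*sin(37.400 deg) = 1.915760 rad
AF = |sin(12*1.915760/2) / (12*sin(1.915760/2))| = 0.08946

0.08946


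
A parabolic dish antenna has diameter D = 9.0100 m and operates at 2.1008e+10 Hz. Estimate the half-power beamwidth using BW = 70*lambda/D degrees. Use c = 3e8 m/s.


lambda = c / f = 3.0000e+08 / 2.1008e+10 = 0.01428027 m
BW = 70 * 0.01428027 / 9.0100 = 0.1109 deg

0.1109 deg


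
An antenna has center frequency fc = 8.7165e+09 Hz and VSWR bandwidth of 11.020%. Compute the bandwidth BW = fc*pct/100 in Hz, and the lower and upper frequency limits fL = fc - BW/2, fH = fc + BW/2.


BW = 8.7165e+09 * 11.020/100 = 9.605583e+08 Hz
fL = 8.7165e+09 - 9.605583e+08/2 = 8.236e+09 Hz
fH = 8.7165e+09 + 9.605583e+08/2 = 9.197e+09 Hz

BW=9.606e+08 Hz, fL=8.236e+09 Hz, fH=9.197e+09 Hz


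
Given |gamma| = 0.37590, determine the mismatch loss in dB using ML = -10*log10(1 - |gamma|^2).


ML = -10 * log10(1 - 0.37590^2) = -10 * log10(0.85869919) = 0.6616 dB

0.6616 dB


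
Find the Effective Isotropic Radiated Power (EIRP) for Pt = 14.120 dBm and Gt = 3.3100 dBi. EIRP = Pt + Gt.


EIRP = Pt + Gt = 14.120 + 3.3100 = 17.43 dBm

17.43 dBm


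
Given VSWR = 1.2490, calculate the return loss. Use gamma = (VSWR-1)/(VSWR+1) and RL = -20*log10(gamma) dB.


gamma = (1.2490 - 1) / (1.2490 + 1) = 0.1107159
RL = -20 * log10(0.1107159) = 19.12 dB

19.12 dB


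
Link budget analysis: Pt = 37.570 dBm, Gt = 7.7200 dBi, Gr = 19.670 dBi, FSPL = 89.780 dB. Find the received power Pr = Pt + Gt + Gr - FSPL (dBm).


Pr = 37.570 + 7.7200 + 19.670 - 89.780 = -24.82 dBm

-24.82 dBm


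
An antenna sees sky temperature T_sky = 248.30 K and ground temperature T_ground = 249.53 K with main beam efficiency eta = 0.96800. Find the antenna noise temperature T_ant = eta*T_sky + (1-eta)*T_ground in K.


T_ant = 0.96800 * 248.30 + (1 - 0.96800) * 249.53 = 248.3 K

248.3 K


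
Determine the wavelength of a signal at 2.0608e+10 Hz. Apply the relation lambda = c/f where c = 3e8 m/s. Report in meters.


lambda = c / f = 3.0000e+08 / 2.0608e+10 = 0.01456 m

0.01456 m


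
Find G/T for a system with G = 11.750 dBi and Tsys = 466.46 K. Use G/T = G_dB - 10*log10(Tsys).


G/T = 11.750 - 10*log10(466.46) = 11.750 - 26.68814 = -14.94 dB/K

-14.94 dB/K


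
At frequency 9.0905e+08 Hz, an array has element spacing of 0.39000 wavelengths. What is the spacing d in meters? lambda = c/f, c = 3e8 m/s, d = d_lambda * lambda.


lambda = c / f = 3.0000e+08 / 9.0905e+08 = 0.3300149 m
d = 0.39000 * 0.3300149 = 0.1287 m

0.1287 m


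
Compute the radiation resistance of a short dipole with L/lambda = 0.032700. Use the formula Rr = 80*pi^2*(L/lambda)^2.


Rr = 80 * pi^2 * (0.032700)^2 = 80 * 9.869604 * 1.069290e-03 = 0.8443 ohm

0.8443 ohm


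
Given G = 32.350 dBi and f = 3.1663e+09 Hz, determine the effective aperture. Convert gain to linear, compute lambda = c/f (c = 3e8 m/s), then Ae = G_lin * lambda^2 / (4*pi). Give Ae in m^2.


lambda = c / f = 3.0000e+08 / 3.1663e+09 = 0.09474781 m
G_linear = 10^(32.350/10) = 1717.908
Ae = G_linear * lambda^2 / (4*pi) = 1717.908 * 0.09474781^2 / (4*pi) = 1.227 m^2

1.227 m^2


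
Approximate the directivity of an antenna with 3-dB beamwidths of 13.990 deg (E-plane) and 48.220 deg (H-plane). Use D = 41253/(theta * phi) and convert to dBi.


D_linear = 41253 / (13.990 * 48.220) = 61.15199
D_dBi = 10 * log10(61.15199) = 17.86 dBi

17.86 dBi


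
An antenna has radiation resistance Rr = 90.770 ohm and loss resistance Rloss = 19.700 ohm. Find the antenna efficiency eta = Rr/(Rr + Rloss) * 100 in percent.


eta = 90.770 / (90.770 + 19.700) * 100 = 82.17%

82.17%


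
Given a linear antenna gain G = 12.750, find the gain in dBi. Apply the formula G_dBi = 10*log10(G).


G_dBi = 10 * log10(12.750) = 11.06 dBi

11.06 dBi


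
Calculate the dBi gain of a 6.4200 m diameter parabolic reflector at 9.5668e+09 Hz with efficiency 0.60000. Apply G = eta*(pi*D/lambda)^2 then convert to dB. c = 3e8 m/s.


lambda = c / f = 3.0000e+08 / 9.5668e+09 = 0.03135845 m
G_linear = 0.60000 * (pi * 6.4200 / 0.03135845)^2 = 248205.8
G_dBi = 10 * log10(248205.8) = 53.95 dBi

53.95 dBi


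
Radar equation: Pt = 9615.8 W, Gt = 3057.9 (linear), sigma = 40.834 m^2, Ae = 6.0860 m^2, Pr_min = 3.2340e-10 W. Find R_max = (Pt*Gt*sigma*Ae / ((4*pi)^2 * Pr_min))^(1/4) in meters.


R^4 = 9615.8*3057.9*40.834*6.0860 / ((4*pi)^2 * 3.2340e-10) = 1.430879e+17
R_max = 1.430879e+17^0.25 = 19449 m

19449 m


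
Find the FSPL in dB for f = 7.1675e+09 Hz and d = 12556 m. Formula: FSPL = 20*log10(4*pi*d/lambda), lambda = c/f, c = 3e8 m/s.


lambda = c / f = 3.0000e+08 / 7.1675e+09 = 0.04185560 m
FSPL = 20 * log10(4*pi*12556/0.04185560) = 131.5 dB

131.5 dB


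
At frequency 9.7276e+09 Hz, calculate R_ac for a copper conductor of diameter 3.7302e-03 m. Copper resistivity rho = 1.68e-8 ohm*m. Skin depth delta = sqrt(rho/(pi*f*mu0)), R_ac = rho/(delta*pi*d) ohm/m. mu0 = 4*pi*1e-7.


delta = sqrt(1.68e-8 / (pi * 9.7276e+09 * 4*pi*1e-7)) = 6.614118e-07 m
R_ac = 1.68e-8 / (6.614118e-07 * pi * 3.7302e-03) = 2.167 ohm/m

2.167 ohm/m


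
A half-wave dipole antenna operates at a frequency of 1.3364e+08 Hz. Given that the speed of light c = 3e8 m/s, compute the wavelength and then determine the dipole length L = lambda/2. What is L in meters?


lambda = c / f = 3.0000e+08 / 1.3364e+08 = 2.244837 m
L = lambda / 2 = 2.244837 / 2 = 1.122 m

1.122 m


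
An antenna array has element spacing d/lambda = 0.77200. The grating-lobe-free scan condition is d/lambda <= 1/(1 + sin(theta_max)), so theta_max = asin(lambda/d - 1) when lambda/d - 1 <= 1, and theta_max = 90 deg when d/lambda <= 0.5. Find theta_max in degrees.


lambda/d - 1 = 1/0.77200 - 1 = 0.2953368
theta_max = asin(0.2953368) = 17.18 deg

17.18 deg


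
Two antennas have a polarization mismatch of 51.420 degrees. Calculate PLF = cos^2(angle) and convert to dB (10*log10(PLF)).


PLF_linear = cos^2(51.420 deg) = 0.3888854
PLF_dB = 10 * log10(0.3888854) = -4.102 dB

-4.102 dB


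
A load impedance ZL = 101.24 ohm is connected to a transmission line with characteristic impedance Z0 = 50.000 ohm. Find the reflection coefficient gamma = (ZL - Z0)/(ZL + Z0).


gamma = (101.24 - 50.000) / (101.24 + 50.000) = 0.3388

0.3388


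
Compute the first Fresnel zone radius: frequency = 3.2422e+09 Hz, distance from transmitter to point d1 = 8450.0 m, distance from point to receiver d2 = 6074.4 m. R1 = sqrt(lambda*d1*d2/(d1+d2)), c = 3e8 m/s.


lambda = c / f = 3.0000e+08 / 3.2422e+09 = 0.09252976 m
R1 = sqrt(0.09252976 * 8450.0 * 6074.4 / (8450.0 + 6074.4)) = 18.08 m

18.08 m


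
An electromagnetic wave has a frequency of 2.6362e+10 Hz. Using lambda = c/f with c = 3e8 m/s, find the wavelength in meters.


lambda = c / f = 3.0000e+08 / 2.6362e+10 = 0.01138 m

0.01138 m


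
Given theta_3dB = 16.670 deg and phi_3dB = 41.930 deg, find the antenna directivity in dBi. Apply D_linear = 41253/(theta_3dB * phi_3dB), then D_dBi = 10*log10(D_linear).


D_linear = 41253 / (16.670 * 41.930) = 59.01944
D_dBi = 10 * log10(59.01944) = 17.71 dBi

17.71 dBi


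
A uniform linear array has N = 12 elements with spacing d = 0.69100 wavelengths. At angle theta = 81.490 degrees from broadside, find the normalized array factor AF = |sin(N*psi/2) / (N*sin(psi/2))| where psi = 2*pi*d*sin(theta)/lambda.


psi = 2*pi*0.69100*sin(81.490 deg) = 4.293879 rad
AF = |sin(12*4.293879/2) / (12*sin(4.293879/2))| = 0.05859

0.05859


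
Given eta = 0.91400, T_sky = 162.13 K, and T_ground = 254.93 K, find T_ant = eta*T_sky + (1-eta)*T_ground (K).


T_ant = 0.91400 * 162.13 + (1 - 0.91400) * 254.93 = 170.1 K

170.1 K


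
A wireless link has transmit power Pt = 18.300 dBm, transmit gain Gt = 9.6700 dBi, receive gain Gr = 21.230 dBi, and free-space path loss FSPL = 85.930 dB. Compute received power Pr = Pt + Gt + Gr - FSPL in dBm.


Pr = 18.300 + 9.6700 + 21.230 - 85.930 = -36.73 dBm

-36.73 dBm


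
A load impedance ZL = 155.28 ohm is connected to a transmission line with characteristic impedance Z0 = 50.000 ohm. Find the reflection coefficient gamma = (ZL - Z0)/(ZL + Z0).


gamma = (155.28 - 50.000) / (155.28 + 50.000) = 0.5129

0.5129


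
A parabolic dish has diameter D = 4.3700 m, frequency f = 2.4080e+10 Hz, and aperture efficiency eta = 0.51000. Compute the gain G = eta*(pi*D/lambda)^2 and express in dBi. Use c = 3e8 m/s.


lambda = c / f = 3.0000e+08 / 2.4080e+10 = 0.01245847 m
G_linear = 0.51000 * (pi * 4.3700 / 0.01245847)^2 = 619303.3
G_dBi = 10 * log10(619303.3) = 57.92 dBi

57.92 dBi


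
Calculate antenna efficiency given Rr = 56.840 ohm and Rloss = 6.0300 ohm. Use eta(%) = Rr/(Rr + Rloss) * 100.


eta = 56.840 / (56.840 + 6.0300) * 100 = 90.41%

90.41%


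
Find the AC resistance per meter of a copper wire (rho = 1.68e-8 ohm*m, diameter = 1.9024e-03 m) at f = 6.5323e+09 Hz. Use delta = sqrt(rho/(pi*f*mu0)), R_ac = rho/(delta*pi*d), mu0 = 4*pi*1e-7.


delta = sqrt(1.68e-8 / (pi * 6.5323e+09 * 4*pi*1e-7)) = 8.071267e-07 m
R_ac = 1.68e-8 / (8.071267e-07 * pi * 1.9024e-03) = 3.483 ohm/m

3.483 ohm/m


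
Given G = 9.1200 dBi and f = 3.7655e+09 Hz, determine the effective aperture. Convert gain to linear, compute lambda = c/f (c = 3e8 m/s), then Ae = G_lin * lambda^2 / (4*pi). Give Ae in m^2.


lambda = c / f = 3.0000e+08 / 3.7655e+09 = 0.07967069 m
G_linear = 10^(9.1200/10) = 8.165824
Ae = G_linear * lambda^2 / (4*pi) = 8.165824 * 0.07967069^2 / (4*pi) = 4.125e-03 m^2

4.125e-03 m^2


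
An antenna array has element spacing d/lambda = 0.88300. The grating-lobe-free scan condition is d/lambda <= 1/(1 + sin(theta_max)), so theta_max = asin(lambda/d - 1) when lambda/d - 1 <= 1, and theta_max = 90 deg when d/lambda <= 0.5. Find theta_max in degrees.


lambda/d - 1 = 1/0.88300 - 1 = 0.1325028
theta_max = asin(0.1325028) = 7.614 deg

7.614 deg


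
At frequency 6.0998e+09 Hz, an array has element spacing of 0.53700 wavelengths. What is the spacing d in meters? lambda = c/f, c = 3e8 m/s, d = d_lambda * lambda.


lambda = c / f = 3.0000e+08 / 6.0998e+09 = 0.04918194 m
d = 0.53700 * 0.04918194 = 0.02641 m

0.02641 m


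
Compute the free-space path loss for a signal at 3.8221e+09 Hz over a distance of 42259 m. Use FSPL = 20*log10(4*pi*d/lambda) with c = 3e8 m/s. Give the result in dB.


lambda = c / f = 3.0000e+08 / 3.8221e+09 = 0.07849088 m
FSPL = 20 * log10(4*pi*42259/0.07849088) = 136.6 dB

136.6 dB


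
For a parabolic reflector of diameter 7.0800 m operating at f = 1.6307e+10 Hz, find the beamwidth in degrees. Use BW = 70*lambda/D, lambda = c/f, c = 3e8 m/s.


lambda = c / f = 3.0000e+08 / 1.6307e+10 = 0.01839701 m
BW = 70 * 0.01839701 / 7.0800 = 0.1819 deg

0.1819 deg


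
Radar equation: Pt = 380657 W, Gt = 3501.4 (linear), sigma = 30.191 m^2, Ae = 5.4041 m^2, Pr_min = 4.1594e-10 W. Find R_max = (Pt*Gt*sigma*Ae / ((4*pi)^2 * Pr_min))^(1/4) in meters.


R^4 = 380657*3501.4*30.191*5.4041 / ((4*pi)^2 * 4.1594e-10) = 3.310747e+18
R_max = 3.310747e+18^0.25 = 42656 m

42656 m


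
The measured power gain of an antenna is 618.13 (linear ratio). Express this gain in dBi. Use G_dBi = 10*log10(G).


G_dBi = 10 * log10(618.13) = 27.91 dBi

27.91 dBi


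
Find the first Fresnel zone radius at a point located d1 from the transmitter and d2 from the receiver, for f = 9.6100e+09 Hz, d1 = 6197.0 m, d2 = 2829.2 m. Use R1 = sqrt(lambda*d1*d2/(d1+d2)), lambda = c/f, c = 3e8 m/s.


lambda = c / f = 3.0000e+08 / 9.6100e+09 = 0.03121748 m
R1 = sqrt(0.03121748 * 6197.0 * 2829.2 / (6197.0 + 2829.2)) = 7.787 m

7.787 m


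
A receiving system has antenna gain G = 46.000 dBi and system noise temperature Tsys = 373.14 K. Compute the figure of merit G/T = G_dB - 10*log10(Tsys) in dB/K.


G/T = 46.000 - 10*log10(373.14) = 46.000 - 25.71872 = 20.28 dB/K

20.28 dB/K


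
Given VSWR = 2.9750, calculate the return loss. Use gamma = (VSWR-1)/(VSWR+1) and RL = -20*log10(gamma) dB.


gamma = (2.9750 - 1) / (2.9750 + 1) = 0.4968553
RL = -20 * log10(0.4968553) = 6.075 dB

6.075 dB


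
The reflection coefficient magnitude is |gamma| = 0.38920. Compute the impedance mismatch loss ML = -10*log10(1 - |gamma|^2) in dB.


ML = -10 * log10(1 - 0.38920^2) = -10 * log10(0.84852336) = 0.7134 dB

0.7134 dB


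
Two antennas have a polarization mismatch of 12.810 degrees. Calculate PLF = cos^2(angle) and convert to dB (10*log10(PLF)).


PLF_linear = cos^2(12.810 deg) = 0.9508408
PLF_dB = 10 * log10(0.9508408) = -0.2189 dB

-0.2189 dB


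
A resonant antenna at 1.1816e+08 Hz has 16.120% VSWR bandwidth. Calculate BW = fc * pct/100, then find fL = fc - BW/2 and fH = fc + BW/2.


BW = 1.1816e+08 * 16.120/100 = 1.904739e+07 Hz
fL = 1.1816e+08 - 1.904739e+07/2 = 1.086e+08 Hz
fH = 1.1816e+08 + 1.904739e+07/2 = 1.277e+08 Hz

BW=1.905e+07 Hz, fL=1.086e+08 Hz, fH=1.277e+08 Hz


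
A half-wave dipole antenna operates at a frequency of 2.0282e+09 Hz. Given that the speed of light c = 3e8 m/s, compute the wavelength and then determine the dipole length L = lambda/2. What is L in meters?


lambda = c / f = 3.0000e+08 / 2.0282e+09 = 0.1479144 m
L = lambda / 2 = 0.1479144 / 2 = 0.07396 m

0.07396 m


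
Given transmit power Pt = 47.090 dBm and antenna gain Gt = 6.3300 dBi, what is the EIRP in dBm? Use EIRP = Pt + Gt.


EIRP = Pt + Gt = 47.090 + 6.3300 = 53.42 dBm

53.42 dBm


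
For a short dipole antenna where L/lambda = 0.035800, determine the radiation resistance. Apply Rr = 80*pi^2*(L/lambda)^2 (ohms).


Rr = 80 * pi^2 * (0.035800)^2 = 80 * 9.869604 * 1.281640e-03 = 1.012 ohm

1.012 ohm


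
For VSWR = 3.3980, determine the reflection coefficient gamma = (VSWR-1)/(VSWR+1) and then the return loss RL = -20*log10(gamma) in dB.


gamma = (3.3980 - 1) / (3.3980 + 1) = 0.5452478
RL = -20 * log10(0.5452478) = 5.268 dB

5.268 dB


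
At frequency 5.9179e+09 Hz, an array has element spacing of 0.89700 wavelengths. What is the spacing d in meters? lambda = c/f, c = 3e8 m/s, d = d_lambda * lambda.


lambda = c / f = 3.0000e+08 / 5.9179e+09 = 0.05069366 m
d = 0.89700 * 0.05069366 = 0.04547 m

0.04547 m


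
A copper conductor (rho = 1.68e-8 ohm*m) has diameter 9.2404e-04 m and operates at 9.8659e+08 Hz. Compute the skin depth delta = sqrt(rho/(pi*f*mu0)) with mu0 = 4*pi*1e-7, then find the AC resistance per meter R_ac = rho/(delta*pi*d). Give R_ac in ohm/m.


delta = sqrt(1.68e-8 / (pi * 9.8659e+08 * 4*pi*1e-7)) = 2.076856e-06 m
R_ac = 1.68e-8 / (2.076856e-06 * pi * 9.2404e-04) = 2.787 ohm/m

2.787 ohm/m


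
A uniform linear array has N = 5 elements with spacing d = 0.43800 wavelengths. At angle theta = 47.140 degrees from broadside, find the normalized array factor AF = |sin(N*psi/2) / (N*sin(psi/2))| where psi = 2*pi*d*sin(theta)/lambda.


psi = 2*pi*0.43800*sin(47.140 deg) = 2.017291 rad
AF = |sin(5*2.017291/2) / (5*sin(2.017291/2))| = 0.2236

0.2236


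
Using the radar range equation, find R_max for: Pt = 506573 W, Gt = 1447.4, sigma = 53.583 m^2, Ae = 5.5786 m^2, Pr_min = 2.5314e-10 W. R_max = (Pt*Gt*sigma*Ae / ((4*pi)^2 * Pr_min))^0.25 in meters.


R^4 = 506573*1447.4*53.583*5.5786 / ((4*pi)^2 * 2.5314e-10) = 5.482799e+18
R_max = 5.482799e+18^0.25 = 48389 m

48389 m


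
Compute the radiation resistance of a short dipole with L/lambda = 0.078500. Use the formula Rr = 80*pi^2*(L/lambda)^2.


Rr = 80 * pi^2 * (0.078500)^2 = 80 * 9.869604 * 6.162250e-03 = 4.866 ohm

4.866 ohm


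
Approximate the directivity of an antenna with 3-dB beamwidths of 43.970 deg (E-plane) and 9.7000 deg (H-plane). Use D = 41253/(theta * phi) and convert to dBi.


D_linear = 41253 / (43.970 * 9.7000) = 96.72246
D_dBi = 10 * log10(96.72246) = 19.86 dBi

19.86 dBi


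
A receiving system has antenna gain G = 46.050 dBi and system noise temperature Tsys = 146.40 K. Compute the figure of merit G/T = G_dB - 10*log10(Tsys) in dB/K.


G/T = 46.050 - 10*log10(146.40) = 46.050 - 21.65541 = 24.39 dB/K

24.39 dB/K


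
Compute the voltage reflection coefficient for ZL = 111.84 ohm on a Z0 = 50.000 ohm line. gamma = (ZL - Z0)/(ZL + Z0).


gamma = (111.84 - 50.000) / (111.84 + 50.000) = 0.3821

0.3821


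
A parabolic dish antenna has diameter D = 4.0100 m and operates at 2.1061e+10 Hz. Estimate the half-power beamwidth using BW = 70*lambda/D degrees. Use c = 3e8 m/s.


lambda = c / f = 3.0000e+08 / 2.1061e+10 = 0.01424434 m
BW = 70 * 0.01424434 / 4.0100 = 0.2487 deg

0.2487 deg


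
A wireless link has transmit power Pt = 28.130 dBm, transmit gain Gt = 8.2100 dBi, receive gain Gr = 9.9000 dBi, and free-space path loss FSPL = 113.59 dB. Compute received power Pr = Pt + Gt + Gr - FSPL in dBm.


Pr = 28.130 + 8.2100 + 9.9000 - 113.59 = -67.35 dBm

-67.35 dBm


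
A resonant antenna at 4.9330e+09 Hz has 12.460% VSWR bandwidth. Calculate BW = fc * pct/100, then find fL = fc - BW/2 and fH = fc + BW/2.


BW = 4.9330e+09 * 12.460/100 = 6.146518e+08 Hz
fL = 4.9330e+09 - 6.146518e+08/2 = 4.626e+09 Hz
fH = 4.9330e+09 + 6.146518e+08/2 = 5.240e+09 Hz

BW=6.147e+08 Hz, fL=4.626e+09 Hz, fH=5.240e+09 Hz


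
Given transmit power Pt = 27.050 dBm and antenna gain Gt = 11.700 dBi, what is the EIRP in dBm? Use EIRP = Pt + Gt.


EIRP = Pt + Gt = 27.050 + 11.700 = 38.75 dBm

38.75 dBm


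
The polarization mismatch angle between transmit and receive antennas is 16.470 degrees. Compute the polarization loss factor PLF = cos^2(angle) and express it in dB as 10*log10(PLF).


PLF_linear = cos^2(16.470 deg) = 0.9196202
PLF_dB = 10 * log10(0.9196202) = -0.3639 dB

-0.3639 dB


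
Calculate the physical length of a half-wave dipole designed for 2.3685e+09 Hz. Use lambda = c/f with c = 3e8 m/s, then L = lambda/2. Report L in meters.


lambda = c / f = 3.0000e+08 / 2.3685e+09 = 0.1266624 m
L = lambda / 2 = 0.1266624 / 2 = 0.06333 m

0.06333 m


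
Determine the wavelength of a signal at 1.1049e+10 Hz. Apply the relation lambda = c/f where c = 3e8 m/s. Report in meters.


lambda = c / f = 3.0000e+08 / 1.1049e+10 = 0.02715 m

0.02715 m


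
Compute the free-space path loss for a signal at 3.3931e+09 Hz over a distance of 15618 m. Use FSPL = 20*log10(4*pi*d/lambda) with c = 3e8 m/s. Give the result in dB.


lambda = c / f = 3.0000e+08 / 3.3931e+09 = 0.08841472 m
FSPL = 20 * log10(4*pi*15618/0.08841472) = 126.9 dB

126.9 dB


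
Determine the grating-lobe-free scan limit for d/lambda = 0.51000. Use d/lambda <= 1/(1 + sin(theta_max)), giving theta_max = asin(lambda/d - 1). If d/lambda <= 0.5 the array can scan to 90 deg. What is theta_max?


lambda/d - 1 = 1/0.51000 - 1 = 0.9607843
theta_max = asin(0.9607843) = 73.90 deg

73.90 deg


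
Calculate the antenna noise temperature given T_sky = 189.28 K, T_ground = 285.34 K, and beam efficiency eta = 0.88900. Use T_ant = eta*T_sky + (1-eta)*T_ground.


T_ant = 0.88900 * 189.28 + (1 - 0.88900) * 285.34 = 199.9 K

199.9 K


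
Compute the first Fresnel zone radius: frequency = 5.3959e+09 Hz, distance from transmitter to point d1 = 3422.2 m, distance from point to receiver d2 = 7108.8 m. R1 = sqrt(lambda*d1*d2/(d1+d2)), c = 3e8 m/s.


lambda = c / f = 3.0000e+08 / 5.3959e+09 = 0.05559777 m
R1 = sqrt(0.05559777 * 3422.2 * 7108.8 / (3422.2 + 7108.8)) = 11.33 m

11.33 m


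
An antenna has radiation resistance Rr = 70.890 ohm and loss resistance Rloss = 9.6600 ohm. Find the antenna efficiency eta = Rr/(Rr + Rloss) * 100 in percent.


eta = 70.890 / (70.890 + 9.6600) * 100 = 88.01%

88.01%


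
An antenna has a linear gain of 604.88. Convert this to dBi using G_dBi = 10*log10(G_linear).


G_dBi = 10 * log10(604.88) = 27.82 dBi

27.82 dBi


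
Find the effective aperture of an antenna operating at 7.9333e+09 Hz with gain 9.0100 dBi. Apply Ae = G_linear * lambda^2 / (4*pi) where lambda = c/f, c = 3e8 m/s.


lambda = c / f = 3.0000e+08 / 7.9333e+09 = 0.03781528 m
G_linear = 10^(9.0100/10) = 7.961594
Ae = G_linear * lambda^2 / (4*pi) = 7.961594 * 0.03781528^2 / (4*pi) = 9.060e-04 m^2

9.060e-04 m^2


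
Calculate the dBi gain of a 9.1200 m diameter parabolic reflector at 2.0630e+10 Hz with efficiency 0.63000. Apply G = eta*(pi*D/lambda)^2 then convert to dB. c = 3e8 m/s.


lambda = c / f = 3.0000e+08 / 2.0630e+10 = 0.01454193 m
G_linear = 0.63000 * (pi * 9.1200 / 0.01454193)^2 = 2.445603e+06
G_dBi = 10 * log10(2.445603e+06) = 63.88 dBi

63.88 dBi


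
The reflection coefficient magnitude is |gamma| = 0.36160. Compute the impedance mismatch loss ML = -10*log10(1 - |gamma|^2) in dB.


ML = -10 * log10(1 - 0.36160^2) = -10 * log10(0.86924544) = 0.6086 dB

0.6086 dB


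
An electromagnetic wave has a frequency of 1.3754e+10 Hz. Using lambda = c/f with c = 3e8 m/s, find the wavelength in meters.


lambda = c / f = 3.0000e+08 / 1.3754e+10 = 0.02181 m

0.02181 m


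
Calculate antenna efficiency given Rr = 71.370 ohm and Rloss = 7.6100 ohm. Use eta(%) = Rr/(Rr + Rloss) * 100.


eta = 71.370 / (71.370 + 7.6100) * 100 = 90.36%

90.36%


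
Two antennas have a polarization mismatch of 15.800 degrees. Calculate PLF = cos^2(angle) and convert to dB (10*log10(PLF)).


PLF_linear = cos^2(15.800 deg) = 0.9258635
PLF_dB = 10 * log10(0.9258635) = -0.3345 dB

-0.3345 dB


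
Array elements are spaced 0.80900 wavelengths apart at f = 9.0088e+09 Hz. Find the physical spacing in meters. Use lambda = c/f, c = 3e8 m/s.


lambda = c / f = 3.0000e+08 / 9.0088e+09 = 0.03330077 m
d = 0.80900 * 0.03330077 = 0.02694 m

0.02694 m


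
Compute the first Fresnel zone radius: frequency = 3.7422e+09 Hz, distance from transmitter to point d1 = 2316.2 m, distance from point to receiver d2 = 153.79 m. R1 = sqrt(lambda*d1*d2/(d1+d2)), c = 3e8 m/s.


lambda = c / f = 3.0000e+08 / 3.7422e+09 = 0.08016675 m
R1 = sqrt(0.08016675 * 2316.2 * 153.79 / (2316.2 + 153.79)) = 3.400 m

3.400 m


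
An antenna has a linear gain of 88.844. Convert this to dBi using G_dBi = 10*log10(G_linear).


G_dBi = 10 * log10(88.844) = 19.49 dBi

19.49 dBi


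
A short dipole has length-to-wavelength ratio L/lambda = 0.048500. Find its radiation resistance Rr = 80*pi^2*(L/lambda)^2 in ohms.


Rr = 80 * pi^2 * (0.048500)^2 = 80 * 9.869604 * 2.352250e-03 = 1.857 ohm

1.857 ohm


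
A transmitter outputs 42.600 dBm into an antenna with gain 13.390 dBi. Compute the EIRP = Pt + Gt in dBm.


EIRP = Pt + Gt = 42.600 + 13.390 = 55.99 dBm

55.99 dBm


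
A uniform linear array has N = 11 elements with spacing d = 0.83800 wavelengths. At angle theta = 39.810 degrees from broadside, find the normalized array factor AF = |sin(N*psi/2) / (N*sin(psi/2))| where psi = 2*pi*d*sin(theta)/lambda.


psi = 2*pi*0.83800*sin(39.810 deg) = 3.371082 rad
AF = |sin(11*3.371082/2) / (11*sin(3.371082/2))| = 0.02779

0.02779


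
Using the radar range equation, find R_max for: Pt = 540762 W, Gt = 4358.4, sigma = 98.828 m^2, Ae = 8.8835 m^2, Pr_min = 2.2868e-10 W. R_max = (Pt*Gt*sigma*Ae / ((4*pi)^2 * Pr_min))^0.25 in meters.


R^4 = 540762*4358.4*98.828*8.8835 / ((4*pi)^2 * 2.2868e-10) = 5.729932e+19
R_max = 5.729932e+19^0.25 = 87004 m

87004 m


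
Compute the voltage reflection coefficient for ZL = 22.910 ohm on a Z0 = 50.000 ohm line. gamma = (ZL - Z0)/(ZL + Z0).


gamma = (22.910 - 50.000) / (22.910 + 50.000) = -0.3716

-0.3716


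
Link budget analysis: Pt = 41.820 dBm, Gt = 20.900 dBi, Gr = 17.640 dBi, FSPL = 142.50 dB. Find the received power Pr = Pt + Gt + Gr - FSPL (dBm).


Pr = 41.820 + 20.900 + 17.640 - 142.50 = -62.14 dBm

-62.14 dBm


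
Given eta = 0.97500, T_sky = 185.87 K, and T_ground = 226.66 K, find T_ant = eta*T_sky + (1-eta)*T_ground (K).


T_ant = 0.97500 * 185.87 + (1 - 0.97500) * 226.66 = 186.9 K

186.9 K


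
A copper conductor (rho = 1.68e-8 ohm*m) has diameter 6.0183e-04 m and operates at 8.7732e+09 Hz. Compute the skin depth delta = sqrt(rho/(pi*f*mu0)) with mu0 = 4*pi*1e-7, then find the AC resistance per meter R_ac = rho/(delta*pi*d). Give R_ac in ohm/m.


delta = sqrt(1.68e-8 / (pi * 8.7732e+09 * 4*pi*1e-7)) = 6.964593e-07 m
R_ac = 1.68e-8 / (6.964593e-07 * pi * 6.0183e-04) = 12.76 ohm/m

12.76 ohm/m


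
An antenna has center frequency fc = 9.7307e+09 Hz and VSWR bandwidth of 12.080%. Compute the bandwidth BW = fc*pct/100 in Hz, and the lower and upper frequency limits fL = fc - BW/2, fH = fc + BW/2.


BW = 9.7307e+09 * 12.080/100 = 1.175469e+09 Hz
fL = 9.7307e+09 - 1.175469e+09/2 = 9.143e+09 Hz
fH = 9.7307e+09 + 1.175469e+09/2 = 1.032e+10 Hz

BW=1.175e+09 Hz, fL=9.143e+09 Hz, fH=1.032e+10 Hz


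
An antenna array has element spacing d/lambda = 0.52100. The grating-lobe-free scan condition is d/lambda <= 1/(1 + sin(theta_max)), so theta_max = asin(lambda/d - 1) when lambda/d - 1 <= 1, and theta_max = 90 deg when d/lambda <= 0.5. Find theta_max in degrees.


lambda/d - 1 = 1/0.52100 - 1 = 0.9193858
theta_max = asin(0.9193858) = 66.84 deg

66.84 deg


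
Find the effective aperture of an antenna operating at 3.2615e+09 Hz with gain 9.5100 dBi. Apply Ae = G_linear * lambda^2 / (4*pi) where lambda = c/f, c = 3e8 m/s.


lambda = c / f = 3.0000e+08 / 3.2615e+09 = 0.09198222 m
G_linear = 10^(9.5100/10) = 8.933055
Ae = G_linear * lambda^2 / (4*pi) = 8.933055 * 0.09198222^2 / (4*pi) = 6.014e-03 m^2

6.014e-03 m^2


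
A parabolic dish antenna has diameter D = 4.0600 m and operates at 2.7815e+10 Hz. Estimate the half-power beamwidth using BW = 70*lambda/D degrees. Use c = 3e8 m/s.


lambda = c / f = 3.0000e+08 / 2.7815e+10 = 0.01078555 m
BW = 70 * 0.01078555 / 4.0600 = 0.1860 deg

0.1860 deg


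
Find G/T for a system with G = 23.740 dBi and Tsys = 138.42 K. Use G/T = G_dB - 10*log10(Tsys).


G/T = 23.740 - 10*log10(138.42) = 23.740 - 21.41199 = 2.328 dB/K

2.328 dB/K


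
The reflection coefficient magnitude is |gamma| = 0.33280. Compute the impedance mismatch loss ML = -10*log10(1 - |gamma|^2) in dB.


ML = -10 * log10(1 - 0.33280^2) = -10 * log10(0.88924416) = 0.5098 dB

0.5098 dB


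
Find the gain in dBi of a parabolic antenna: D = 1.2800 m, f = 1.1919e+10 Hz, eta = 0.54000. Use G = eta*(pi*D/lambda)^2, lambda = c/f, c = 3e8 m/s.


lambda = c / f = 3.0000e+08 / 1.1919e+10 = 0.02516990 m
G_linear = 0.54000 * (pi * 1.2800 / 0.02516990)^2 = 13783.21
G_dBi = 10 * log10(13783.21) = 41.39 dBi

41.39 dBi


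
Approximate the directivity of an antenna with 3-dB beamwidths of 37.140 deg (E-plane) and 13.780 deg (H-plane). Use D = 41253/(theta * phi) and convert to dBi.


D_linear = 41253 / (37.140 * 13.780) = 80.60545
D_dBi = 10 * log10(80.60545) = 19.06 dBi

19.06 dBi


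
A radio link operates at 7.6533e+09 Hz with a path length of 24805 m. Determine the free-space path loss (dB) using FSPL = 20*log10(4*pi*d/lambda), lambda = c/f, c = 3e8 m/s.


lambda = c / f = 3.0000e+08 / 7.6533e+09 = 0.03919878 m
FSPL = 20 * log10(4*pi*24805/0.03919878) = 138.0 dB

138.0 dB


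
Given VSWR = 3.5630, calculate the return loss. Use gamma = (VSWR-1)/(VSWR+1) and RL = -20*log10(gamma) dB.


gamma = (3.5630 - 1) / (3.5630 + 1) = 0.5616919
RL = -20 * log10(0.5616919) = 5.010 dB

5.010 dB


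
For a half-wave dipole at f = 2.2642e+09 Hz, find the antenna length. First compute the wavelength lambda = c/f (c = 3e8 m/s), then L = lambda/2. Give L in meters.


lambda = c / f = 3.0000e+08 / 2.2642e+09 = 0.1324971 m
L = lambda / 2 = 0.1324971 / 2 = 0.06625 m

0.06625 m


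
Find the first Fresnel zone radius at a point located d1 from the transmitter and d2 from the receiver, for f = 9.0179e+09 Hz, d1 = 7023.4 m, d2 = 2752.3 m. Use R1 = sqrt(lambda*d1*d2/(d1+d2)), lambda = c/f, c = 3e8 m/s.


lambda = c / f = 3.0000e+08 / 9.0179e+09 = 0.03326717 m
R1 = sqrt(0.03326717 * 7023.4 * 2752.3 / (7023.4 + 2752.3)) = 8.111 m

8.111 m


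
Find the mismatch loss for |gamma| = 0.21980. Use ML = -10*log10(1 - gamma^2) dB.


ML = -10 * log10(1 - 0.21980^2) = -10 * log10(0.95168796) = 0.2151 dB

0.2151 dB


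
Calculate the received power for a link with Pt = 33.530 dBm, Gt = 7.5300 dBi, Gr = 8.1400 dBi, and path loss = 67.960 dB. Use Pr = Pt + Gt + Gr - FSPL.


Pr = 33.530 + 7.5300 + 8.1400 - 67.960 = -18.76 dBm

-18.76 dBm


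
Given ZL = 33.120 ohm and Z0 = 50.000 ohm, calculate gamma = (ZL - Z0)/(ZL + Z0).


gamma = (33.120 - 50.000) / (33.120 + 50.000) = -0.2031

-0.2031


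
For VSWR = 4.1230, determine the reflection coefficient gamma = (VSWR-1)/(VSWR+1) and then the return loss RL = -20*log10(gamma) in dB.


gamma = (4.1230 - 1) / (4.1230 + 1) = 0.6096037
RL = -20 * log10(0.6096037) = 4.299 dB

4.299 dB


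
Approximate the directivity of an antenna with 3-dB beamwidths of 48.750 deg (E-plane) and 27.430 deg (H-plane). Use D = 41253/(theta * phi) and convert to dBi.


D_linear = 41253 / (48.750 * 27.430) = 30.85000
D_dBi = 10 * log10(30.85000) = 14.89 dBi

14.89 dBi


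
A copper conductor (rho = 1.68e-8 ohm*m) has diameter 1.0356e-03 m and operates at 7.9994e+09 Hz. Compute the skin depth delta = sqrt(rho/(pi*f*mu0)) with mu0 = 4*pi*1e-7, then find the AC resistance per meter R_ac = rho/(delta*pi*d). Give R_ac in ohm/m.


delta = sqrt(1.68e-8 / (pi * 7.9994e+09 * 4*pi*1e-7)) = 7.293669e-07 m
R_ac = 1.68e-8 / (7.293669e-07 * pi * 1.0356e-03) = 7.080 ohm/m

7.080 ohm/m


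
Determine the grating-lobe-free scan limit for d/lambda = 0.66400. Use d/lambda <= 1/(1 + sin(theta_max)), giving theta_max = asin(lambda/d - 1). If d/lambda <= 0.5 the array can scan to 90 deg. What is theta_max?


lambda/d - 1 = 1/0.66400 - 1 = 0.5060241
theta_max = asin(0.5060241) = 30.40 deg

30.40 deg


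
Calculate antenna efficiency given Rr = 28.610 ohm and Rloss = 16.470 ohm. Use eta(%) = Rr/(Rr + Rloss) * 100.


eta = 28.610 / (28.610 + 16.470) * 100 = 63.46%

63.46%


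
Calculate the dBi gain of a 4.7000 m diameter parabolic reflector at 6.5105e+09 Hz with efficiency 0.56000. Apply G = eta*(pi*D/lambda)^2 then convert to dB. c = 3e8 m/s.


lambda = c / f = 3.0000e+08 / 6.5105e+09 = 0.04607941 m
G_linear = 0.56000 * (pi * 4.7000 / 0.04607941)^2 = 57500.24
G_dBi = 10 * log10(57500.24) = 47.60 dBi

47.60 dBi


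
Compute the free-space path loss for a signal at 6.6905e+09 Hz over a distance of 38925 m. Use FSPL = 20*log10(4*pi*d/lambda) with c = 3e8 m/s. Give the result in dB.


lambda = c / f = 3.0000e+08 / 6.6905e+09 = 0.04483970 m
FSPL = 20 * log10(4*pi*38925/0.04483970) = 140.8 dB

140.8 dB
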